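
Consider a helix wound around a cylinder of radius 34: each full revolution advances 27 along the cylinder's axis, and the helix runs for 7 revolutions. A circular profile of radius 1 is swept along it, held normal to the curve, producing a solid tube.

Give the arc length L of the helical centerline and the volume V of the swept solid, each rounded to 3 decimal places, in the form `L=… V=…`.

L=1507.294 V=4735.305

2πR = 2π·34 = 213.628300
per-turn = √(213.628300² + 27²) = √(45637.0508 + 729) = √46366.0508 = 215.327775
L = 7 × 215.327775 = 1507.294426
V = π·1² × L = 3.141593 × 1507.294426 = 4735.305096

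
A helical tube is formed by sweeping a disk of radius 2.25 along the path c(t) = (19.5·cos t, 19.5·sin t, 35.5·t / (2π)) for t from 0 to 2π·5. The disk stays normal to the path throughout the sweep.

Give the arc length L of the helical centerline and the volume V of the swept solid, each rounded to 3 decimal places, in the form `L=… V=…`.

L=637.807 V=10143.884

2πR = 2π·19.5 = 122.522113
per-turn = √(122.522113² + 35.5²) = √(15011.6683 + 1260.25) = √16271.9183 = 127.561429
L = 5 × 127.561429 = 637.807147
V = π·2.25² × L = 15.904313 × 637.807147 = 10143.884385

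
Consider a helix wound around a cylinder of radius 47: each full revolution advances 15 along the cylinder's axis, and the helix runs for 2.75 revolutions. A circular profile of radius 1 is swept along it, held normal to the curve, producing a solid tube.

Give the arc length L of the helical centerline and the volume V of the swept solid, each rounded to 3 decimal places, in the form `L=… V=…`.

2πR = 2π·47 = 295.309709
per-turn = √(295.309709² + 15²) = √(87207.8245 + 225) = √87432.8245 = 295.690420
L = 2.75 × 295.690420 = 813.148655
V = π·1² × L = 3.141593 × 813.148655 = 2554.581841

L=813.149 V=2554.582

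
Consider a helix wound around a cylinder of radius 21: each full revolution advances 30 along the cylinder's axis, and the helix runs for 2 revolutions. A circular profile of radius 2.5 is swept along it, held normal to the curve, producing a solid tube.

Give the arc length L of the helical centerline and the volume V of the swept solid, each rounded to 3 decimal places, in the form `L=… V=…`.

2πR = 2π·21 = 131.946891
per-turn = √(131.946891² + 30²) = √(17409.9822 + 900) = √18309.9822 = 135.314383
L = 2 × 135.314383 = 270.628765
V = π·2.5² × L = 19.634954 × 270.628765 = 5313.783382

L=270.629 V=5313.783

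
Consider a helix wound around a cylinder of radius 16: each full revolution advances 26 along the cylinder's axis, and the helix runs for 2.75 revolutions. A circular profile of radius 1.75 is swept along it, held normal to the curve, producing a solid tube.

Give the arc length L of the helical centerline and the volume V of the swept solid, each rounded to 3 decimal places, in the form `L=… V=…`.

2πR = 2π·16 = 100.530965
per-turn = √(100.530965² + 26²) = √(10106.4749 + 676) = √10782.4749 = 103.838697
L = 2.75 × 103.838697 = 285.556416
V = π·1.75² × L = 9.621128 × 285.556416 = 2747.374683

L=285.556 V=2747.375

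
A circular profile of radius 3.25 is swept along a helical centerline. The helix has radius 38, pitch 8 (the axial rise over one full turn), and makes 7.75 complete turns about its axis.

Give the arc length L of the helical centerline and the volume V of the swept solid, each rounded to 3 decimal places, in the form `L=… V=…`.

L=1851.436 V=61436.351

2πR = 2π·38 = 238.761042
per-turn = √(238.761042² + 8²) = √(57006.8350 + 64) = √57070.8350 = 238.895029
L = 7.75 × 238.895029 = 1851.436477
V = π·3.25² × L = 33.183072 × 1851.436477 = 61436.350667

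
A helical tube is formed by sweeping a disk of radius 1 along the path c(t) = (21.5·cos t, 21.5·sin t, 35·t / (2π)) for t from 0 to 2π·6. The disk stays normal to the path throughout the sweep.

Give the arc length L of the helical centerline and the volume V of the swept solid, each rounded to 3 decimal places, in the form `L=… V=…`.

L=837.293 V=2630.435

2πR = 2π·21.5 = 135.088484
per-turn = √(135.088484² + 35²) = √(18248.8985 + 1225) = √19473.8985 = 139.548911
L = 6 × 139.548911 = 837.293465
V = π·1² × L = 3.141593 × 837.293465 = 2630.435000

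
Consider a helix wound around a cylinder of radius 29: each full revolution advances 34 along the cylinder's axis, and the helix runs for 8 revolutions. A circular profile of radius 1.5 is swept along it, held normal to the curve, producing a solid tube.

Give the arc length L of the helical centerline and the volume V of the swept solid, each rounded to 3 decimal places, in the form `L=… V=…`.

2πR = 2π·29 = 182.212374
per-turn = √(182.212374² + 34²) = √(33201.3492 + 1156) = √34357.3492 = 185.357355
L = 8 × 185.357355 = 1482.858843
V = π·1.5² × L = 7.068583 × 1482.858843 = 10481.711509

L=1482.859 V=10481.712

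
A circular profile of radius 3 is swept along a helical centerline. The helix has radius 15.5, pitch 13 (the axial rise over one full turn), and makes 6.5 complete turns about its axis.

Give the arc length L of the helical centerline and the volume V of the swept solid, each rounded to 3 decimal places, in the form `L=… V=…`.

L=638.646 V=18057.283

2πR = 2π·15.5 = 97.389372
per-turn = √(97.389372² + 13²) = √(9484.6898 + 169) = √9653.6898 = 98.253192
L = 6.5 × 98.253192 = 638.645751
V = π·3² × L = 28.274334 × 638.645751 = 18057.283197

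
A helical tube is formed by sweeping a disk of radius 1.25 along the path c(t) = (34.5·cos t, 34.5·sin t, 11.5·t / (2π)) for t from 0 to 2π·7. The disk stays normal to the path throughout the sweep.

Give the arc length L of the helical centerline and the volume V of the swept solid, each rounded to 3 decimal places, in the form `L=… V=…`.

L=1519.523 V=7458.941

2πR = 2π·34.5 = 216.769893
per-turn = √(216.769893² + 11.5²) = √(46989.1866 + 132.25) = √47121.4366 = 217.074726
L = 7 × 217.074726 = 1519.523080
V = π·1.25² × L = 4.908739 × 1519.523080 = 7458.941477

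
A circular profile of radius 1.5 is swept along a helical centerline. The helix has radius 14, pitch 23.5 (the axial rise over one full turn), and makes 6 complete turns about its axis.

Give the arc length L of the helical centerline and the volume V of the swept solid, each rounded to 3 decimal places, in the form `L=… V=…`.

L=546.297 V=3861.548

2πR = 2π·14 = 87.964594
per-turn = √(87.964594² + 23.5²) = √(7737.7699 + 552.25) = √8290.0199 = 91.049546
L = 6 × 91.049546 = 546.297277
V = π·1.5² × L = 7.068583 × 546.297277 = 3861.547901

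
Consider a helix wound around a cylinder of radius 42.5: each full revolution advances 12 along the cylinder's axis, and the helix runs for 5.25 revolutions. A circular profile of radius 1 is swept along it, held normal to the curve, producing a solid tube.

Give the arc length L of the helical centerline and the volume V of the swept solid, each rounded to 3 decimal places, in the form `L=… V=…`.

2πR = 2π·42.5 = 267.035376
per-turn = √(267.035376² + 12²) = √(71307.8918 + 144) = √71451.8918 = 267.304867
L = 5.25 × 267.304867 = 1403.350551
V = π·1² × L = 3.141593 × 1403.350551 = 4408.755780

L=1403.351 V=4408.756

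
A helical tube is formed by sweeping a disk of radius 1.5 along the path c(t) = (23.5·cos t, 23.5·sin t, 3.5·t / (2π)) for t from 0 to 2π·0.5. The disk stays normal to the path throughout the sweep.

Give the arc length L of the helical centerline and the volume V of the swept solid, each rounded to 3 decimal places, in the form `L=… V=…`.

2πR = 2π·23.5 = 147.654855
per-turn = √(147.654855² + 3.5²) = √(21801.9561 + 12.25) = √21814.2061 = 147.696331
L = 0.5 × 147.696331 = 73.848165
V = π·1.5² × L = 7.068583 × 73.848165 = 522.001921

L=73.848 V=522.002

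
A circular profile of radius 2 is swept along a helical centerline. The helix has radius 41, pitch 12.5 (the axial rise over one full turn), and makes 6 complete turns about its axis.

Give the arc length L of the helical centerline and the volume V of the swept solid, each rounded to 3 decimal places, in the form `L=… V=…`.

L=1547.482 V=19446.234

2πR = 2π·41 = 257.610598
per-turn = √(257.610598² + 12.5²) = √(66363.2200 + 156.25) = √66519.4700 = 257.913687
L = 6 × 257.913687 = 1547.482123
V = π·2² × L = 12.566371 × 1547.482123 = 19446.233872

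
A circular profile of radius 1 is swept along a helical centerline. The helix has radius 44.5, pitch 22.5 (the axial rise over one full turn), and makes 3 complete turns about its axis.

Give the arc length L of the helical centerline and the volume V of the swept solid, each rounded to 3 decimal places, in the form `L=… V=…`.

2πR = 2π·44.5 = 279.601746
per-turn = √(279.601746² + 22.5²) = √(78177.1365 + 506.25) = √78683.3865 = 280.505591
L = 3 × 280.505591 = 841.516772
V = π·1² × L = 3.141593 × 841.516772 = 2643.702910

L=841.517 V=2643.703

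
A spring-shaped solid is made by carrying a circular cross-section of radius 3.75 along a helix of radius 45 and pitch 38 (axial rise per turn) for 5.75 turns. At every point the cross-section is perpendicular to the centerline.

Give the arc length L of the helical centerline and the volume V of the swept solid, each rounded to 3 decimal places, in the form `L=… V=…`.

2πR = 2π·45 = 282.743339
per-turn = √(282.743339² + 38²) = √(79943.7956 + 1444) = √81387.7956 = 285.285463
L = 5.75 × 285.285463 = 1640.391415
V = π·3.75² × L = 44.178647 × 1640.391415 = 72470.272748

L=1640.391 V=72470.273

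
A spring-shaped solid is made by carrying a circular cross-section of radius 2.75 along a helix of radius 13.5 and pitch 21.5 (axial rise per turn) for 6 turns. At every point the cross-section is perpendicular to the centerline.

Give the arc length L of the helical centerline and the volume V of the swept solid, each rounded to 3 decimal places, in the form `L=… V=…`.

2πR = 2π·13.5 = 84.823002
per-turn = √(84.823002² + 21.5²) = √(7194.9416 + 462.25) = √7657.1916 = 87.505380
L = 6 × 87.505380 = 525.032283
V = π·2.75² × L = 23.758294 × 525.032283 = 12473.871565

L=525.032 V=12473.872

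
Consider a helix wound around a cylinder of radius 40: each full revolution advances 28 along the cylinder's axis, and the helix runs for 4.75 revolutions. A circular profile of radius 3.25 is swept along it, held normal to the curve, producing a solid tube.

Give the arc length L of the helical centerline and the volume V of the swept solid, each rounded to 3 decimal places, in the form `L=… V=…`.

L=1201.191 V=39859.209

2πR = 2π·40 = 251.327412
per-turn = √(251.327412² + 28²) = √(63165.4682 + 784) = √63949.4682 = 252.882321
L = 4.75 × 252.882321 = 1201.191024
V = π·3.25² × L = 33.183072 × 1201.191024 = 39859.208711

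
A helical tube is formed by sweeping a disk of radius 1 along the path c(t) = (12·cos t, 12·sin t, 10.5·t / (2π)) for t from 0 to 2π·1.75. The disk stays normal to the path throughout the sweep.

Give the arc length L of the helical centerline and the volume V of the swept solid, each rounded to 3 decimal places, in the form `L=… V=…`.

2πR = 2π·12 = 75.398224
per-turn = √(75.398224² + 10.5²) = √(5684.8921 + 110.25) = √5795.1421 = 76.125831
L = 1.75 × 76.125831 = 133.220204
V = π·1² × L = 3.141593 × 133.220204 = 418.523615

L=133.220 V=418.524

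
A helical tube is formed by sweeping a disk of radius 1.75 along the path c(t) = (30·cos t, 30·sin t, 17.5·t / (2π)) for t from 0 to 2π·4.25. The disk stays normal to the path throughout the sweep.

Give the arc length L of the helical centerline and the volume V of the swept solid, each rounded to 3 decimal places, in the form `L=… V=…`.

2πR = 2π·30 = 188.495559
per-turn = √(188.495559² + 17.5²) = √(35530.5758 + 306.25) = √35836.8258 = 189.306170
L = 4.25 × 189.306170 = 804.551221
V = π·1.75² × L = 9.621128 × 804.551221 = 7740.689876

L=804.551 V=7740.690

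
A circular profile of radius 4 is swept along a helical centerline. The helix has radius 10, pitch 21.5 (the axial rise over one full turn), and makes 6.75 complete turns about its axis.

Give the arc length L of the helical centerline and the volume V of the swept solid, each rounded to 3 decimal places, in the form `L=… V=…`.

2πR = 2π·10 = 62.831853
per-turn = √(62.831853² + 21.5²) = √(3947.8418 + 462.25) = √4410.0918 = 66.408522
L = 6.75 × 66.408522 = 448.257522
V = π·4² × L = 50.265482 × 448.257522 = 22531.880598

L=448.258 V=22531.881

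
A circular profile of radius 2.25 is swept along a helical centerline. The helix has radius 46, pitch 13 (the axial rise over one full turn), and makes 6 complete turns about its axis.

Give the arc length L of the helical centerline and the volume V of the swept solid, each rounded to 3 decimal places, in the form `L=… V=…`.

L=1735.912 V=27608.494

2πR = 2π·46 = 289.026524
per-turn = √(289.026524² + 13²) = √(83536.3317 + 169) = √83705.3317 = 289.318737
L = 6 × 289.318737 = 1735.912423
V = π·2.25² × L = 15.904313 × 1735.912423 = 27608.494180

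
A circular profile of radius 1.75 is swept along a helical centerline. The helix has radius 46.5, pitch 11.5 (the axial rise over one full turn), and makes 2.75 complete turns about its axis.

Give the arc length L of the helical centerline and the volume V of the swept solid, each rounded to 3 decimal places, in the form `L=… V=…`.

2πR = 2π·46.5 = 292.168117
per-turn = √(292.168117² + 11.5²) = √(85362.2085 + 132.25) = √85494.4585 = 292.394354
L = 2.75 × 292.394354 = 804.084475
V = π·1.75² × L = 9.621128 × 804.084475 = 7736.199251

L=804.084 V=7736.199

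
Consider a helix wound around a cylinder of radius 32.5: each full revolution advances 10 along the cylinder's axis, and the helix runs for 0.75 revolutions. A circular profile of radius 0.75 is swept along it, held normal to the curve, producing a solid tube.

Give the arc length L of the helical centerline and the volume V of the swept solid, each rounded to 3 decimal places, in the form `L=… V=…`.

2πR = 2π·32.5 = 204.203522
per-turn = √(204.203522² + 10²) = √(41699.0786 + 100) = √41799.0786 = 204.448230
L = 0.75 × 204.448230 = 153.336172
V = π·0.75² × L = 1.767146 × 153.336172 = 270.967383

L=153.336 V=270.967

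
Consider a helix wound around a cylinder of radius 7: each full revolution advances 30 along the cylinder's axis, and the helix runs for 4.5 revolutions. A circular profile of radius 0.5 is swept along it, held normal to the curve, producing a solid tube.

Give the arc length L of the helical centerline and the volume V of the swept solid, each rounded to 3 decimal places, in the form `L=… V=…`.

2πR = 2π·7 = 43.982297
per-turn = √(43.982297² + 30²) = √(1934.4425 + 900) = √2834.4425 = 53.239482
L = 4.5 × 53.239482 = 239.577670
V = π·0.5² × L = 0.785398 × 239.577670 = 188.163862

L=239.578 V=188.164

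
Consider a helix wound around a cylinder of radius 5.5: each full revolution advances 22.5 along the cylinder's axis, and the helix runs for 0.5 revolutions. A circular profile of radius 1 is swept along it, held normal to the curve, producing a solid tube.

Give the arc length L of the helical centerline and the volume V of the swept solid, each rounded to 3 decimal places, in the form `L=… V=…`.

L=20.618 V=64.775

2πR = 2π·5.5 = 34.557519
per-turn = √(34.557519² + 22.5²) = √(1194.2221 + 506.25) = √1700.4721 = 41.236781
L = 0.5 × 41.236781 = 20.618391
V = π·1² × L = 3.141593 × 20.618391 = 64.774585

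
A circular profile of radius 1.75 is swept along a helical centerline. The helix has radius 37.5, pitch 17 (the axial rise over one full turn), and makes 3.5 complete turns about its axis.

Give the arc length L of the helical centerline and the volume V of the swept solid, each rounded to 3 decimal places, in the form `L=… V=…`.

2πR = 2π·37.5 = 235.619449
per-turn = √(235.619449² + 17²) = √(55516.5248 + 289) = √55805.5248 = 236.231930
L = 3.5 × 236.231930 = 826.811755
V = π·1.75² × L = 9.621128 × 826.811755 = 7954.861315

L=826.812 V=7954.861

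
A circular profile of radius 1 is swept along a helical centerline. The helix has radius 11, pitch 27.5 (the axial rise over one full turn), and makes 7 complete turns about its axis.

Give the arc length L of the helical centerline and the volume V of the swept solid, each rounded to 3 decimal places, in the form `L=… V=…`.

L=520.695 V=1635.813

2πR = 2π·11 = 69.115038
per-turn = √(69.115038² + 27.5²) = √(4776.8885 + 756.25) = √5533.1385 = 74.385069
L = 7 × 74.385069 = 520.695485
V = π·1² × L = 3.141593 × 520.695485 = 1635.813110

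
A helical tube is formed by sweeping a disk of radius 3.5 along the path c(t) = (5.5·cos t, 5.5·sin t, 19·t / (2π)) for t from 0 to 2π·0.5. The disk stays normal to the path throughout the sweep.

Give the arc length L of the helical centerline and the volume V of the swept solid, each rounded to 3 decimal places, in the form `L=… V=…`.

2πR = 2π·5.5 = 34.557519
per-turn = √(34.557519² + 19²) = √(1194.2221 + 361) = √1555.2221 = 39.436305
L = 0.5 × 39.436305 = 19.718152
V = π·3.5² × L = 38.484510 × 19.718152 = 758.843432

L=19.718 V=758.843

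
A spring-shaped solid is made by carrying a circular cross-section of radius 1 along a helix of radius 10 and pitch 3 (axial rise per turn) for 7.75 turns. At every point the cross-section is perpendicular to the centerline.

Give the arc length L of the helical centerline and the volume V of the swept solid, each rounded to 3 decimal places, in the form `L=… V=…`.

L=487.502 V=1531.531

2πR = 2π·10 = 62.831853
per-turn = √(62.831853² + 3²) = √(3947.8418 + 9) = √3956.8418 = 62.903432
L = 7.75 × 62.903432 = 487.501598
V = π·1² × L = 3.141593 × 487.501598 = 1531.531439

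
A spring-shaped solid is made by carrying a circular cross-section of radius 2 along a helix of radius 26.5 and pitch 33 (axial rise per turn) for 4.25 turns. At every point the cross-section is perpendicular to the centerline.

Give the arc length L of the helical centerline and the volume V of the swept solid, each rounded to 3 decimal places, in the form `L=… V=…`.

2πR = 2π·26.5 = 166.504411
per-turn = √(166.504411² + 33²) = √(27723.7188 + 1089) = √28812.7188 = 169.743096
L = 4.25 × 169.743096 = 721.408160
V = π·2² × L = 12.566371 × 721.408160 = 9065.482297

L=721.408 V=9065.482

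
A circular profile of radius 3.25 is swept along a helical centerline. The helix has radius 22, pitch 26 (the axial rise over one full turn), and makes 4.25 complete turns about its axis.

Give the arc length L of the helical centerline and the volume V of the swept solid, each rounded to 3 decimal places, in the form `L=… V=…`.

2πR = 2π·22 = 138.230077
per-turn = √(138.230077² + 26²) = √(19107.5541 + 676) = √19783.5541 = 140.654023
L = 4.25 × 140.654023 = 597.779597
V = π·3.25² × L = 33.183072 × 597.779597 = 19836.163641

L=597.780 V=19836.164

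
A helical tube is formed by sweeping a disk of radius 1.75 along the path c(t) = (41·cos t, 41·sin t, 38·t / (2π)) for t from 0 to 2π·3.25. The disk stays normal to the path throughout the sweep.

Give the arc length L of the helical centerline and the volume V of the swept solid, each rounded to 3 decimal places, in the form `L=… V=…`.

2πR = 2π·41 = 257.610598
per-turn = √(257.610598² + 38²) = √(66363.2200 + 1444) = √67807.2200 = 260.398195
L = 3.25 × 260.398195 = 846.294134
V = π·1.75² × L = 9.621128 × 846.294134 = 8142.303767

L=846.294 V=8142.304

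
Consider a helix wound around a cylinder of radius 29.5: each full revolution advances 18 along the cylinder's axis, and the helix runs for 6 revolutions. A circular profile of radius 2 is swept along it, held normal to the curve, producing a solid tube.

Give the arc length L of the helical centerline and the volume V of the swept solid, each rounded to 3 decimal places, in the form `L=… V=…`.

L=1117.356 V=14041.103

2πR = 2π·29.5 = 185.353967
per-turn = √(185.353967² + 18²) = √(34356.0929 + 324) = √34680.0929 = 186.225919
L = 6 × 186.225919 = 1117.355514
V = π·2² × L = 12.566371 × 1117.355514 = 14041.103500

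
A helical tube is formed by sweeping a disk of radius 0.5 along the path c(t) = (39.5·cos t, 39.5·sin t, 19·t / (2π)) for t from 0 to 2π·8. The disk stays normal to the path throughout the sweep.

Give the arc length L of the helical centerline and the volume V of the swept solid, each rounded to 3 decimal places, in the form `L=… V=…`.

L=1991.296 V=1563.960

2πR = 2π·39.5 = 248.185820
per-turn = √(248.185820² + 19²) = √(61596.2011 + 361) = √61957.2011 = 248.912035
L = 8 × 248.912035 = 1991.296278
V = π·0.5² × L = 0.785398 × 1991.296278 = 1563.960440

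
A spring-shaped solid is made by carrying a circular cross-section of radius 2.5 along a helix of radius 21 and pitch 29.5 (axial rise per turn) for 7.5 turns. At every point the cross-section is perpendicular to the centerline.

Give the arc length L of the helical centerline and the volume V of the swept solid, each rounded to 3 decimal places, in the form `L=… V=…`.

L=1014.033 V=19910.493

2πR = 2π·21 = 131.946891
per-turn = √(131.946891² + 29.5²) = √(17409.9822 + 870.25) = √18280.2322 = 135.204409
L = 7.5 × 135.204409 = 1014.033066
V = π·2.5² × L = 19.634954 × 1014.033066 = 19910.492694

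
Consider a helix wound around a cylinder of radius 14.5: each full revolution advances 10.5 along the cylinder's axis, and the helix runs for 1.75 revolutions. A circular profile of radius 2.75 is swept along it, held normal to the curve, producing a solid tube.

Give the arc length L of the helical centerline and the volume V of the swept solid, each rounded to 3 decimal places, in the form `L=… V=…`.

2πR = 2π·14.5 = 91.106187
per-turn = √(91.106187² + 10.5²) = √(8300.3373 + 110.25) = √8410.5873 = 91.709254
L = 1.75 × 91.709254 = 160.491195
V = π·2.75² × L = 23.758294 × 160.491195 = 3812.997062

L=160.491 V=3812.997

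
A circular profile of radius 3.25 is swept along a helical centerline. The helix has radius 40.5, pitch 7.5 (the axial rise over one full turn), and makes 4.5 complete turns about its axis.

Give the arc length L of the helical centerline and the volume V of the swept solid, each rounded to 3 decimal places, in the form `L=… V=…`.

2πR = 2π·40.5 = 254.469005
per-turn = √(254.469005² + 7.5²) = √(64754.4745 + 56.25) = √64810.7245 = 254.579505
L = 4.5 × 254.579505 = 1145.607773
V = π·3.25² × L = 33.183072 × 1145.607773 = 38014.785693

L=1145.608 V=38014.786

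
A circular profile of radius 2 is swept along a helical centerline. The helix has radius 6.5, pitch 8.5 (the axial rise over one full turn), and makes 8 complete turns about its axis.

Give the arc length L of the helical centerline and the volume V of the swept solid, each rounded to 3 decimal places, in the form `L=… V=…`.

L=333.727 V=4193.736

2πR = 2π·6.5 = 40.840704
per-turn = √(40.840704² + 8.5²) = √(1667.9631 + 72.25) = √1740.2131 = 41.715862
L = 8 × 41.715862 = 333.726896
V = π·2² × L = 12.566371 × 333.726896 = 4193.735861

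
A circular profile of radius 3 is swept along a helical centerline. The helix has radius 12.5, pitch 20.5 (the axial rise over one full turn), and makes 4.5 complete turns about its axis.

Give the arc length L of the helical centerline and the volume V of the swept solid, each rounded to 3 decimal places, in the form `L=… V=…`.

L=365.270 V=10327.769

2πR = 2π·12.5 = 78.539816
per-turn = √(78.539816² + 20.5²) = √(6168.5028 + 420.25) = √6588.7528 = 81.171132
L = 4.5 × 81.171132 = 365.270096
V = π·3² × L = 28.274334 × 365.270096 = 10327.768658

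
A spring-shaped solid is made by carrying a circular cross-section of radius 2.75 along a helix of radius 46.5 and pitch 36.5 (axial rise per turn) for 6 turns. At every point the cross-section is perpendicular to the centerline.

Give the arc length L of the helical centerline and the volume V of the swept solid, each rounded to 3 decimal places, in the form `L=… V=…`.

L=1766.635 V=41972.243

2πR = 2π·46.5 = 292.168117
per-turn = √(292.168117² + 36.5²) = √(85362.2085 + 1332.25) = √86694.4585 = 294.439227
L = 6 × 294.439227 = 1766.635363
V = π·2.75² × L = 23.758294 × 1766.635363 = 41972.243120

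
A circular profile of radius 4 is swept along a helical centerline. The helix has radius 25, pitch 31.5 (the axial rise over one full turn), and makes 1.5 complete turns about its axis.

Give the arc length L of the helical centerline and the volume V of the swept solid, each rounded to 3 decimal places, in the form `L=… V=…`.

2πR = 2π·25 = 157.079633
per-turn = √(157.079633² + 31.5²) = √(24674.0110 + 992.25) = √25666.2610 = 160.206932
L = 1.5 × 160.206932 = 240.310398
V = π·4² × L = 50.265482 × 240.310398 = 12079.318081

L=240.310 V=12079.318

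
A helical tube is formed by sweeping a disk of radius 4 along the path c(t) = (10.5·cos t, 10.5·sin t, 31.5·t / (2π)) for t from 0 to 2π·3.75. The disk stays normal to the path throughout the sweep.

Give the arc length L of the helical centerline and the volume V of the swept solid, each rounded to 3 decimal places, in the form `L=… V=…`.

2πR = 2π·10.5 = 65.973446
per-turn = √(65.973446² + 31.5²) = √(4352.4955 + 992.25) = √5344.7455 = 73.107767
L = 3.75 × 73.107767 = 274.154125
V = π·4² × L = 50.265482 × 274.154125 = 13780.489353

L=274.154 V=13780.489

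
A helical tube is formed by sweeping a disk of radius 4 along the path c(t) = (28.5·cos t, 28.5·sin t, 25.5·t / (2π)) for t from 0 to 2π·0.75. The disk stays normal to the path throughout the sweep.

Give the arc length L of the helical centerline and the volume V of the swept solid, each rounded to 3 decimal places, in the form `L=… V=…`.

L=135.658 V=6818.913

2πR = 2π·28.5 = 179.070781
per-turn = √(179.070781² + 25.5²) = √(32066.3447 + 650.25) = √32716.5947 = 180.877292
L = 0.75 × 180.877292 = 135.657969
V = π·4² × L = 50.265482 × 135.657969 = 6818.913255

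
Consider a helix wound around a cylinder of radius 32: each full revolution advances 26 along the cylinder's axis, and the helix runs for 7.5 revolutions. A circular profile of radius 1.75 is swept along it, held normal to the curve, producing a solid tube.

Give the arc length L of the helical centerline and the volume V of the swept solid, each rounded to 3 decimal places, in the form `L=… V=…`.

2πR = 2π·32 = 201.061930
per-turn = √(201.061930² + 26²) = √(40425.8996 + 676) = √41101.8996 = 202.736034
L = 7.5 × 202.736034 = 1520.520258
V = π·1.75² × L = 9.621128 × 1520.520258 = 14629.119268

L=1520.520 V=14629.119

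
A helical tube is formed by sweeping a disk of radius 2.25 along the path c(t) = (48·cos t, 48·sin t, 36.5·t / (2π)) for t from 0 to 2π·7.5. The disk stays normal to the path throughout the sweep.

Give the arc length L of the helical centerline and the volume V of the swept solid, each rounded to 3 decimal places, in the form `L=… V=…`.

L=2278.452 V=36237.208

2πR = 2π·48 = 301.592895
per-turn = √(301.592895² + 36.5²) = √(90958.2742 + 1332.25) = √92290.5242 = 303.793555
L = 7.5 × 303.793555 = 2278.451664
V = π·2.25² × L = 15.904313 × 2278.451664 = 36237.207980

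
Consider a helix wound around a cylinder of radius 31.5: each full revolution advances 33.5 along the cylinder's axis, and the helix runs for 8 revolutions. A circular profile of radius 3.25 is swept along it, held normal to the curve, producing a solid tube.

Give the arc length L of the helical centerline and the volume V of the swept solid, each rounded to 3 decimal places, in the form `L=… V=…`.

L=1605.883 V=53288.144

2πR = 2π·31.5 = 197.920337
per-turn = √(197.920337² + 33.5²) = √(39172.4599 + 1122.25) = √40294.7099 = 200.735423
L = 8 × 200.735423 = 1605.883380
V = π·3.25² × L = 33.183072 × 1605.883380 = 53288.144485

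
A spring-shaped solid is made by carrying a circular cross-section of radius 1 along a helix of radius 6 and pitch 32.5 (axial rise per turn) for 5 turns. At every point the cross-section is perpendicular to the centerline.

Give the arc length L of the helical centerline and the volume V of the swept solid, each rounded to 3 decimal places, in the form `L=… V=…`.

L=248.871 V=781.852

2πR = 2π·6 = 37.699112
per-turn = √(37.699112² + 32.5²) = √(1421.2230 + 1056.25) = √2477.4730 = 49.774221
L = 5 × 49.774221 = 248.871103
V = π·1² × L = 3.141593 × 248.871103 = 781.851628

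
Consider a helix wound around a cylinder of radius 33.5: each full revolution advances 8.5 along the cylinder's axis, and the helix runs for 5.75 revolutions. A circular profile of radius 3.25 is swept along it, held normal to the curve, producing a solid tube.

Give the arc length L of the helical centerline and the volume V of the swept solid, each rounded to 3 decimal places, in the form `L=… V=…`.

2πR = 2π·33.5 = 210.486708
per-turn = √(210.486708² + 8.5²) = √(44304.6542 + 72.25) = √44376.9042 = 210.658264
L = 5.75 × 210.658264 = 1211.285018
V = π·3.25² × L = 33.183072 × 1211.285018 = 40194.158438

L=1211.285 V=40194.158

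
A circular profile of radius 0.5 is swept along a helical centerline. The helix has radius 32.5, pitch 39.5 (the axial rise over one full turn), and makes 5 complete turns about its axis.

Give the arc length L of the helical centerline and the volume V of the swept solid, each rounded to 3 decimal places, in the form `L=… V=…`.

L=1039.944 V=816.770

2πR = 2π·32.5 = 204.203522
per-turn = √(204.203522² + 39.5²) = √(41699.0786 + 1560.25) = √43259.3286 = 207.988770
L = 5 × 207.988770 = 1039.943852
V = π·0.5² × L = 0.785398 × 1039.943852 = 816.769991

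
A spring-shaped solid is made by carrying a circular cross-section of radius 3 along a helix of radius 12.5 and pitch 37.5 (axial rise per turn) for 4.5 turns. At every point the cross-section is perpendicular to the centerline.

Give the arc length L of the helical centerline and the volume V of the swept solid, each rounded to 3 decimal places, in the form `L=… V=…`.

L=391.649 V=11073.608

2πR = 2π·12.5 = 78.539816
per-turn = √(78.539816² + 37.5²) = √(6168.5028 + 1406.25) = √7574.7528 = 87.033056
L = 4.5 × 87.033056 = 391.648750
V = π·3² × L = 28.274334 × 391.648750 = 11073.607516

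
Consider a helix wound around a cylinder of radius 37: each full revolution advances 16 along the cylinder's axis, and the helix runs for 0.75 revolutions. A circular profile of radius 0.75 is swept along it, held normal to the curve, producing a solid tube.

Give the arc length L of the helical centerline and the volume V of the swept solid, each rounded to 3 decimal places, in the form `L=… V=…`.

2πR = 2π·37 = 232.477856
per-turn = √(232.477856² + 16²) = √(54045.9537 + 256) = √54301.9537 = 233.027796
L = 0.75 × 233.027796 = 174.770847
V = π·0.75² × L = 1.767146 × 174.770847 = 308.845580

L=174.771 V=308.846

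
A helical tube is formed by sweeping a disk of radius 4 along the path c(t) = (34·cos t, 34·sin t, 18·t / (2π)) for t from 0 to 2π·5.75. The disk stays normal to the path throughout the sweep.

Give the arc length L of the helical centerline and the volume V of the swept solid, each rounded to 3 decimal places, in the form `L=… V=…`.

2πR = 2π·34 = 213.628300
per-turn = √(213.628300² + 18²) = √(45637.0508 + 324) = √45961.0508 = 214.385286
L = 5.75 × 214.385286 = 1232.715393
V = π·4² × L = 50.265482 × 1232.715393 = 61963.033968

L=1232.715 V=61963.034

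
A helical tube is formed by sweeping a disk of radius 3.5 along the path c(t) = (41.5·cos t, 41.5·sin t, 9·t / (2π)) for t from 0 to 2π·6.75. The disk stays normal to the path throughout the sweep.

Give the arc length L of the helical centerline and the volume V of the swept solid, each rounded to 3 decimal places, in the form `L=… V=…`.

L=1761.125 V=67776.047

2πR = 2π·41.5 = 260.752190
per-turn = √(260.752190² + 9²) = √(67991.7047 + 81) = √68072.7047 = 260.907464
L = 6.75 × 260.907464 = 1761.125381
V = π·3.5² × L = 38.484510 × 1761.125381 = 67776.047360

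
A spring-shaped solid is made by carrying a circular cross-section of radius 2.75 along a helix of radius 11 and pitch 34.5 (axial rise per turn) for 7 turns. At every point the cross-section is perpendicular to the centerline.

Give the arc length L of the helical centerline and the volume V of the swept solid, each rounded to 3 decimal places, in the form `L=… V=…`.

2πR = 2π·11 = 69.115038
per-turn = √(69.115038² + 34.5²) = √(4776.8885 + 1190.25) = √5967.1385 = 77.247256
L = 7 × 77.247256 = 540.730791
V = π·2.75² × L = 23.758294 × 540.730791 = 12846.841339

L=540.731 V=12846.841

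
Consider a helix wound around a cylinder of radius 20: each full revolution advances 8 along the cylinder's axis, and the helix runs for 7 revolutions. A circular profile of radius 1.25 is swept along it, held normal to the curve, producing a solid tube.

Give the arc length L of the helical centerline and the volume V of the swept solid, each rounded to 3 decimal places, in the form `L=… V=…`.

2πR = 2π·20 = 125.663706
per-turn = √(125.663706² + 8²) = √(15791.3670 + 64) = √15855.3670 = 125.918097
L = 7 × 125.918097 = 881.426676
V = π·1.25² × L = 4.908739 × 881.426676 = 4326.693078

L=881.427 V=4326.693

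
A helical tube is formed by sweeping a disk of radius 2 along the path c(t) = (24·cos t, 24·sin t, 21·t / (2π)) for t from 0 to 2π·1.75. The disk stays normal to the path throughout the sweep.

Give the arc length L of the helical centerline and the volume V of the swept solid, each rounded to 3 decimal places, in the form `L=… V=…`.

2πR = 2π·24 = 150.796447
per-turn = √(150.796447² + 21²) = √(22739.5685 + 441) = √23180.5685 = 152.251662
L = 1.75 × 152.251662 = 266.440408
V = π·2² × L = 12.566371 × 266.440408 = 3348.188917

L=266.440 V=3348.189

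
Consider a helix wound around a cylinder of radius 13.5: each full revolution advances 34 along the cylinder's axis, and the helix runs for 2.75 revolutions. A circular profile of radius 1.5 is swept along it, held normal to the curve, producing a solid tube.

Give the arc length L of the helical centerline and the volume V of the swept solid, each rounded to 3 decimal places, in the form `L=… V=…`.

2πR = 2π·13.5 = 84.823002
per-turn = √(84.823002² + 34²) = √(7194.9416 + 1156) = √8350.9416 = 91.383487
L = 2.75 × 91.383487 = 251.304588
V = π·1.5² × L = 7.068583 × 251.304588 = 1776.367456

L=251.305 V=1776.367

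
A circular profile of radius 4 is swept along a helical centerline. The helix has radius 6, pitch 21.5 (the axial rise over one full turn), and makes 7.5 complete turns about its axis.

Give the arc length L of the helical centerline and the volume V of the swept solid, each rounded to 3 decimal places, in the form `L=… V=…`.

L=325.492 V=16361.037

2πR = 2π·6 = 37.699112
per-turn = √(37.699112² + 21.5²) = √(1421.2230 + 462.25) = √1883.4730 = 43.398998
L = 7.5 × 43.398998 = 325.492486
V = π·4² × L = 50.265482 × 325.492486 = 16361.036822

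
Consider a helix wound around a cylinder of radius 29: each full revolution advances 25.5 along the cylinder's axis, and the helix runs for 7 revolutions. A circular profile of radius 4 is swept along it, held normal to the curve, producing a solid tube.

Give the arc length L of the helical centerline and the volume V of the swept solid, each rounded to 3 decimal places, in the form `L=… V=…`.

L=1287.916 V=64737.734

2πR = 2π·29 = 182.212374
per-turn = √(182.212374² + 25.5²) = √(33201.3492 + 650.25) = √33851.5992 = 183.988041
L = 7 × 183.988041 = 1287.916287
V = π·4² × L = 50.265482 × 1287.916287 = 64737.733506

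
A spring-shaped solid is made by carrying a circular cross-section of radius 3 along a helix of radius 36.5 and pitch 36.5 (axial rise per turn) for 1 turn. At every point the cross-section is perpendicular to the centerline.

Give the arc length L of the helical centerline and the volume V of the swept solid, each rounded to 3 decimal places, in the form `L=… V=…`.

2πR = 2π·36.5 = 229.336264
per-turn = √(229.336264² + 36.5²) = √(52595.1219 + 1332.25) = √53927.3719 = 232.222677
L = 1 × 232.222677 = 232.222677
V = π·3² × L = 28.274334 × 232.222677 = 6565.941513

L=232.223 V=6565.942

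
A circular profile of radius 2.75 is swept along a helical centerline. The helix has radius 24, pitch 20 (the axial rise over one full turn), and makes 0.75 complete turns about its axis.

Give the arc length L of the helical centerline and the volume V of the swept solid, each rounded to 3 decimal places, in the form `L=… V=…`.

2πR = 2π·24 = 150.796447
per-turn = √(150.796447² + 20²) = √(22739.5685 + 400) = √23139.5685 = 152.116957
L = 0.75 × 152.116957 = 114.087718
V = π·2.75² × L = 23.758294 × 114.087718 = 2710.529587

L=114.088 V=2710.530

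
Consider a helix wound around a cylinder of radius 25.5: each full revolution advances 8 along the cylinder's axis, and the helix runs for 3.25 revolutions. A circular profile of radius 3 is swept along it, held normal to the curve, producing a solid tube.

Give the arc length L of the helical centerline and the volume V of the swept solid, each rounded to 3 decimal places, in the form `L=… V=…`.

L=521.368 V=14741.324

2πR = 2π·25.5 = 160.221225
per-turn = √(160.221225² + 8²) = √(25670.8410 + 64) = √25734.8410 = 160.420825
L = 3.25 × 160.420825 = 521.367681
V = π·3² × L = 28.274334 × 521.367681 = 14741.323882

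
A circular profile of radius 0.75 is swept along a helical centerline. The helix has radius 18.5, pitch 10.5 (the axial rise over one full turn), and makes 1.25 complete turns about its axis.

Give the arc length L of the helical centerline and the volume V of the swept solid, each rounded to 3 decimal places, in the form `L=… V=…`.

2πR = 2π·18.5 = 116.238928
per-turn = √(116.238928² + 10.5²) = √(13511.4884 + 110.25) = √13621.7384 = 116.712203
L = 1.25 × 116.712203 = 145.890254
V = π·0.75² × L = 1.767146 × 145.890254 = 257.809360

L=145.890 V=257.809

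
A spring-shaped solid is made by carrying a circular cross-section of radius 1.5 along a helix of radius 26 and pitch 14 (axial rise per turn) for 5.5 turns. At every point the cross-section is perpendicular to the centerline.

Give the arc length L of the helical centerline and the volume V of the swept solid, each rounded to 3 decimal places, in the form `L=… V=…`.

2πR = 2π·26 = 163.362818
per-turn = √(163.362818² + 14²) = √(26687.4103 + 196) = √26883.4103 = 163.961612
L = 5.5 × 163.961612 = 901.788868
V = π·1.5² × L = 7.068583 × 901.788868 = 6374.369883

L=901.789 V=6374.370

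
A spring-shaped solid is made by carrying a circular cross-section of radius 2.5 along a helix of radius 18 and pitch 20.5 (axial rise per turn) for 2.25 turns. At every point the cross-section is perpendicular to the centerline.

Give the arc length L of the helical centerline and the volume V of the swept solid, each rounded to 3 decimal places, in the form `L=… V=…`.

2πR = 2π·18 = 113.097336
per-turn = √(113.097336² + 20.5²) = √(12791.0073 + 420.25) = √13211.2573 = 114.940234
L = 2.25 × 114.940234 = 258.615526
V = π·2.5² × L = 19.634954 × 258.615526 = 5077.903972

L=258.616 V=5077.904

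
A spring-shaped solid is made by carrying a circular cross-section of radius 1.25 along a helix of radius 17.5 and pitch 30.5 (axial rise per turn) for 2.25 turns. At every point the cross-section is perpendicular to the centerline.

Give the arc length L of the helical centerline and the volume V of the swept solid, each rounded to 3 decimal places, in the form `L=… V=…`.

L=256.742 V=1260.278

2πR = 2π·17.5 = 109.955743
per-turn = √(109.955743² + 30.5²) = √(12090.2654 + 930.25) = √13020.5154 = 114.107473
L = 2.25 × 114.107473 = 256.741814
V = π·1.25² × L = 4.908739 × 256.741814 = 1260.278433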